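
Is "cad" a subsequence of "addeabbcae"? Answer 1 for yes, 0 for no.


Check if "cad" is a subsequence of "addeabbcae"
Greedy scan:
  Position 0 ('a'): no match needed
  Position 1 ('d'): no match needed
  Position 2 ('d'): no match needed
  Position 3 ('e'): no match needed
  Position 4 ('a'): no match needed
  Position 5 ('b'): no match needed
  Position 6 ('b'): no match needed
  Position 7 ('c'): matches sub[0] = 'c'
  Position 8 ('a'): matches sub[1] = 'a'
  Position 9 ('e'): no match needed
Only matched 2/3 characters => not a subsequence

0


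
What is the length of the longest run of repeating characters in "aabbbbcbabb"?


Input: "aabbbbcbabb"
Scanning for longest run:
  Position 1 ('a'): continues run of 'a', length=2
  Position 2 ('b'): new char, reset run to 1
  Position 3 ('b'): continues run of 'b', length=2
  Position 4 ('b'): continues run of 'b', length=3
  Position 5 ('b'): continues run of 'b', length=4
  Position 6 ('c'): new char, reset run to 1
  Position 7 ('b'): new char, reset run to 1
  Position 8 ('a'): new char, reset run to 1
  Position 9 ('b'): new char, reset run to 1
  Position 10 ('b'): continues run of 'b', length=2
Longest run: 'b' with length 4

4


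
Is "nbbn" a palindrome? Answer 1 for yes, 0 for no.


Input: nbbn
Reversed: nbbn
  Compare pos 0 ('n') with pos 3 ('n'): match
  Compare pos 1 ('b') with pos 2 ('b'): match
Result: palindrome

1


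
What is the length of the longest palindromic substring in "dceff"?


Input: "dceff"
Checking substrings for palindromes:
  [3:5] "ff" (len 2) => palindrome
Longest palindromic substring: "ff" with length 2

2


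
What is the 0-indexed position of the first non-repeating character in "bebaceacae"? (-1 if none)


Input: bebaceacae
Character frequencies:
  'a': 3
  'b': 2
  'c': 2
  'e': 3
Scanning left to right for freq == 1:
  Position 0 ('b'): freq=2, skip
  Position 1 ('e'): freq=3, skip
  Position 2 ('b'): freq=2, skip
  Position 3 ('a'): freq=3, skip
  Position 4 ('c'): freq=2, skip
  Position 5 ('e'): freq=3, skip
  Position 6 ('a'): freq=3, skip
  Position 7 ('c'): freq=2, skip
  Position 8 ('a'): freq=3, skip
  Position 9 ('e'): freq=3, skip
  No unique character found => answer = -1

-1


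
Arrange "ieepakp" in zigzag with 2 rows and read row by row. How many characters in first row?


Zigzag "ieepakp" into 2 rows:
Placing characters:
  'i' => row 0
  'e' => row 1
  'e' => row 0
  'p' => row 1
  'a' => row 0
  'k' => row 1
  'p' => row 0
Rows:
  Row 0: "ieap"
  Row 1: "epk"
First row length: 4

4


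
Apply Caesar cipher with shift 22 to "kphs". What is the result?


Caesar cipher: shift "kphs" by 22
  'k' (pos 10) + 22 = pos 6 = 'g'
  'p' (pos 15) + 22 = pos 11 = 'l'
  'h' (pos 7) + 22 = pos 3 = 'd'
  's' (pos 18) + 22 = pos 14 = 'o'
Result: gldo

gldo


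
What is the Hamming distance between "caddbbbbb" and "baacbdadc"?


Comparing "caddbbbbb" and "baacbdadc" position by position:
  Position 0: 'c' vs 'b' => differ
  Position 1: 'a' vs 'a' => same
  Position 2: 'd' vs 'a' => differ
  Position 3: 'd' vs 'c' => differ
  Position 4: 'b' vs 'b' => same
  Position 5: 'b' vs 'd' => differ
  Position 6: 'b' vs 'a' => differ
  Position 7: 'b' vs 'd' => differ
  Position 8: 'b' vs 'c' => differ
Total differences (Hamming distance): 7

7


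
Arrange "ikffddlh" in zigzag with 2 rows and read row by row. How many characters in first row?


Zigzag "ikffddlh" into 2 rows:
Placing characters:
  'i' => row 0
  'k' => row 1
  'f' => row 0
  'f' => row 1
  'd' => row 0
  'd' => row 1
  'l' => row 0
  'h' => row 1
Rows:
  Row 0: "ifdl"
  Row 1: "kfdh"
First row length: 4

4


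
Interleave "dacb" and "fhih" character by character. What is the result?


Interleaving "dacb" and "fhih":
  Position 0: 'd' from first, 'f' from second => "df"
  Position 1: 'a' from first, 'h' from second => "ah"
  Position 2: 'c' from first, 'i' from second => "ci"
  Position 3: 'b' from first, 'h' from second => "bh"
Result: dfahcibh

dfahcibh


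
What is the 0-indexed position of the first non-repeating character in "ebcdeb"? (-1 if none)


Input: ebcdeb
Character frequencies:
  'b': 2
  'c': 1
  'd': 1
  'e': 2
Scanning left to right for freq == 1:
  Position 0 ('e'): freq=2, skip
  Position 1 ('b'): freq=2, skip
  Position 2 ('c'): unique! => answer = 2

2


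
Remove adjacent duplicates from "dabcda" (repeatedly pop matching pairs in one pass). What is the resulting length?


Input: dabcda
Stack-based adjacent duplicate removal:
  Read 'd': push. Stack: d
  Read 'a': push. Stack: da
  Read 'b': push. Stack: dab
  Read 'c': push. Stack: dabc
  Read 'd': push. Stack: dabcd
  Read 'a': push. Stack: dabcda
Final stack: "dabcda" (length 6)

6


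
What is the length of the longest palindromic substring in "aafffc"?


Input: "aafffc"
Checking substrings for palindromes:
  [2:5] "fff" (len 3) => palindrome
  [0:2] "aa" (len 2) => palindrome
  [2:4] "ff" (len 2) => palindrome
  [3:5] "ff" (len 2) => palindrome
Longest palindromic substring: "fff" with length 3

3


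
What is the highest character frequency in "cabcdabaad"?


Input: cabcdabaad
Character counts:
  'a': 4
  'b': 2
  'c': 2
  'd': 2
Maximum frequency: 4

4


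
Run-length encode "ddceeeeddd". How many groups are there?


Input: ddceeeeddd
Scanning for consecutive runs:
  Group 1: 'd' x 2 (positions 0-1)
  Group 2: 'c' x 1 (positions 2-2)
  Group 3: 'e' x 4 (positions 3-6)
  Group 4: 'd' x 3 (positions 7-9)
Total groups: 4

4


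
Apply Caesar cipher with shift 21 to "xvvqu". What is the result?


Caesar cipher: shift "xvvqu" by 21
  'x' (pos 23) + 21 = pos 18 = 's'
  'v' (pos 21) + 21 = pos 16 = 'q'
  'v' (pos 21) + 21 = pos 16 = 'q'
  'q' (pos 16) + 21 = pos 11 = 'l'
  'u' (pos 20) + 21 = pos 15 = 'p'
Result: sqqlp

sqqlp


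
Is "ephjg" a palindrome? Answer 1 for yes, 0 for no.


Input: ephjg
Reversed: gjhpe
  Compare pos 0 ('e') with pos 4 ('g'): MISMATCH
  Compare pos 1 ('p') with pos 3 ('j'): MISMATCH
Result: not a palindrome

0


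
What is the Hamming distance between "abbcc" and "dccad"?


Comparing "abbcc" and "dccad" position by position:
  Position 0: 'a' vs 'd' => differ
  Position 1: 'b' vs 'c' => differ
  Position 2: 'b' vs 'c' => differ
  Position 3: 'c' vs 'a' => differ
  Position 4: 'c' vs 'd' => differ
Total differences (Hamming distance): 5

5


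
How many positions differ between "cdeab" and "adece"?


Comparing "cdeab" and "adece" position by position:
  Position 0: 'c' vs 'a' => DIFFER
  Position 1: 'd' vs 'd' => same
  Position 2: 'e' vs 'e' => same
  Position 3: 'a' vs 'c' => DIFFER
  Position 4: 'b' vs 'e' => DIFFER
Positions that differ: 3

3


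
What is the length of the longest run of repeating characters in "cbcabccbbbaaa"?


Input: "cbcabccbbbaaa"
Scanning for longest run:
  Position 1 ('b'): new char, reset run to 1
  Position 2 ('c'): new char, reset run to 1
  Position 3 ('a'): new char, reset run to 1
  Position 4 ('b'): new char, reset run to 1
  Position 5 ('c'): new char, reset run to 1
  Position 6 ('c'): continues run of 'c', length=2
  Position 7 ('b'): new char, reset run to 1
  Position 8 ('b'): continues run of 'b', length=2
  Position 9 ('b'): continues run of 'b', length=3
  Position 10 ('a'): new char, reset run to 1
  Position 11 ('a'): continues run of 'a', length=2
  Position 12 ('a'): continues run of 'a', length=3
Longest run: 'b' with length 3

3


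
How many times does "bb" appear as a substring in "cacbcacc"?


Searching for "bb" in "cacbcacc"
Scanning each position:
  Position 0: "ca" => no
  Position 1: "ac" => no
  Position 2: "cb" => no
  Position 3: "bc" => no
  Position 4: "ca" => no
  Position 5: "ac" => no
  Position 6: "cc" => no
Total occurrences: 0

0


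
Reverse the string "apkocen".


Input: apkocen
Reading characters right to left:
  Position 6: 'n'
  Position 5: 'e'
  Position 4: 'c'
  Position 3: 'o'
  Position 2: 'k'
  Position 1: 'p'
  Position 0: 'a'
Reversed: necokpa

necokpa


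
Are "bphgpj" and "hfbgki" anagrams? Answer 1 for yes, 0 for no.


Strings: "bphgpj", "hfbgki"
Sorted first:  bghjpp
Sorted second: bfghik
Differ at position 1: 'g' vs 'f' => not anagrams

0


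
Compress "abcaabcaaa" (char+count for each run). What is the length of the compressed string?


Input: abcaabcaaa
Runs:
  'a' x 1 => "a1"
  'b' x 1 => "b1"
  'c' x 1 => "c1"
  'a' x 2 => "a2"
  'b' x 1 => "b1"
  'c' x 1 => "c1"
  'a' x 3 => "a3"
Compressed: "a1b1c1a2b1c1a3"
Compressed length: 14

14


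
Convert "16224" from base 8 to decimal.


Input: "16224" in base 8
Positional expansion:
  Digit '1' (value 1) x 8^4 = 4096
  Digit '6' (value 6) x 8^3 = 3072
  Digit '2' (value 2) x 8^2 = 128
  Digit '2' (value 2) x 8^1 = 16
  Digit '4' (value 4) x 8^0 = 4
Sum = 7316

7316


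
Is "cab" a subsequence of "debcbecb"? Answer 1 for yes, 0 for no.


Check if "cab" is a subsequence of "debcbecb"
Greedy scan:
  Position 0 ('d'): no match needed
  Position 1 ('e'): no match needed
  Position 2 ('b'): no match needed
  Position 3 ('c'): matches sub[0] = 'c'
  Position 4 ('b'): no match needed
  Position 5 ('e'): no match needed
  Position 6 ('c'): no match needed
  Position 7 ('b'): no match needed
Only matched 1/3 characters => not a subsequence

0


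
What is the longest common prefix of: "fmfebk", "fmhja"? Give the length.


Words: fmfebk, fmhja
  Position 0: all 'f' => match
  Position 1: all 'm' => match
  Position 2: ('f', 'h') => mismatch, stop
LCP = "fm" (length 2)

2


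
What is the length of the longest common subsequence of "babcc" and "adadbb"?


LCS of "babcc" and "adadbb"
DP table:
           a    d    a    d    b    b
      0    0    0    0    0    0    0
  b   0    0    0    0    0    1    1
  a   0    1    1    1    1    1    1
  b   0    1    1    1    1    2    2
  c   0    1    1    1    1    2    2
  c   0    1    1    1    1    2    2
LCS length = dp[5][6] = 2

2


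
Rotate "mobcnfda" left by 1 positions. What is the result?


Input: "mobcnfda", rotate left by 1
First 1 characters: "m"
Remaining characters: "obcnfda"
Concatenate remaining + first: "obcnfda" + "m" = "obcnfdam"

obcnfdam


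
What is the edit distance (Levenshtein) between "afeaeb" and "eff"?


Computing edit distance: "afeaeb" -> "eff"
DP table:
           e    f    f
      0    1    2    3
  a   1    1    2    3
  f   2    2    1    2
  e   3    2    2    2
  a   4    3    3    3
  e   5    4    4    4
  b   6    5    5    5
Edit distance = dp[6][3] = 5

5


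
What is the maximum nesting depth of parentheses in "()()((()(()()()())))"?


Input: "()()((()(()()()())))"
Tracking depth:
  Position 0 '(': depth becomes 1
  Position 1 ')': depth becomes 0
  Position 2 '(': depth becomes 1
  Position 3 ')': depth becomes 0
  Position 4 '(': depth becomes 1
  Position 5 '(': depth becomes 2
  Position 6 '(': depth becomes 3
  Position 7 ')': depth becomes 2
  Position 8 '(': depth becomes 3
  Position 9 '(': depth becomes 4
  Position 10 ')': depth becomes 3
  Position 11 '(': depth becomes 4
  Position 12 ')': depth becomes 3
  Position 13 '(': depth becomes 4
  Position 14 ')': depth becomes 3
  Position 15 '(': depth becomes 4
  Position 16 ')': depth becomes 3
  Position 17 ')': depth becomes 2
  Position 18 ')': depth becomes 1
  Position 19 ')': depth becomes 0
Maximum depth reached: 4

4


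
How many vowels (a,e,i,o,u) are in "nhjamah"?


Input: nhjamah
Checking each character:
  'n' at position 0: consonant
  'h' at position 1: consonant
  'j' at position 2: consonant
  'a' at position 3: vowel (running total: 1)
  'm' at position 4: consonant
  'a' at position 5: vowel (running total: 2)
  'h' at position 6: consonant
Total vowels: 2

2


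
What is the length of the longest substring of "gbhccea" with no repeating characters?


Input: "gbhccea"
Sliding window (track last position of each char):
  Position 0 ('g'): window [0,0] length 1 -- new best
  Position 1 ('b'): window [0,1] length 2 -- new best
  Position 2 ('h'): window [0,2] length 3 -- new best
  Position 3 ('c'): window [0,3] length 4 -- new best
  Position 4 ('c'): repeat (last at 3), move window start to 4
  Position 4 ('c'): window [4,4] length 1
  Position 5 ('e'): window [4,5] length 2
  Position 6 ('a'): window [4,6] length 3
Longest substring with no repeats: "gbhc" with length 4

4


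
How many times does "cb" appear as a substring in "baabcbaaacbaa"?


Searching for "cb" in "baabcbaaacbaa"
Scanning each position:
  Position 0: "ba" => no
  Position 1: "aa" => no
  Position 2: "ab" => no
  Position 3: "bc" => no
  Position 4: "cb" => MATCH
  Position 5: "ba" => no
  Position 6: "aa" => no
  Position 7: "aa" => no
  Position 8: "ac" => no
  Position 9: "cb" => MATCH
  Position 10: "ba" => no
  Position 11: "aa" => no
Total occurrences: 2

2


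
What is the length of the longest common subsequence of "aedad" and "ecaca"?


LCS of "aedad" and "ecaca"
DP table:
           e    c    a    c    a
      0    0    0    0    0    0
  a   0    0    0    1    1    1
  e   0    1    1    1    1    1
  d   0    1    1    1    1    1
  a   0    1    1    2    2    2
  d   0    1    1    2    2    2
LCS length = dp[5][5] = 2

2


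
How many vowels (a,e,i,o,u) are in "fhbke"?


Input: fhbke
Checking each character:
  'f' at position 0: consonant
  'h' at position 1: consonant
  'b' at position 2: consonant
  'k' at position 3: consonant
  'e' at position 4: vowel (running total: 1)
Total vowels: 1

1


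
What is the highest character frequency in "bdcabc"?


Input: bdcabc
Character counts:
  'a': 1
  'b': 2
  'c': 2
  'd': 1
Maximum frequency: 2

2


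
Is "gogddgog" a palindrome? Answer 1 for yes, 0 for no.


Input: gogddgog
Reversed: gogddgog
  Compare pos 0 ('g') with pos 7 ('g'): match
  Compare pos 1 ('o') with pos 6 ('o'): match
  Compare pos 2 ('g') with pos 5 ('g'): match
  Compare pos 3 ('d') with pos 4 ('d'): match
Result: palindrome

1


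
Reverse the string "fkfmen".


Input: fkfmen
Reading characters right to left:
  Position 5: 'n'
  Position 4: 'e'
  Position 3: 'm'
  Position 2: 'f'
  Position 1: 'k'
  Position 0: 'f'
Reversed: nemfkf

nemfkf


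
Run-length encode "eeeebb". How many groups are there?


Input: eeeebb
Scanning for consecutive runs:
  Group 1: 'e' x 4 (positions 0-3)
  Group 2: 'b' x 2 (positions 4-5)
Total groups: 2

2


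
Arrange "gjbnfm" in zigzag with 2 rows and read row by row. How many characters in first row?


Zigzag "gjbnfm" into 2 rows:
Placing characters:
  'g' => row 0
  'j' => row 1
  'b' => row 0
  'n' => row 1
  'f' => row 0
  'm' => row 1
Rows:
  Row 0: "gbf"
  Row 1: "jnm"
First row length: 3

3


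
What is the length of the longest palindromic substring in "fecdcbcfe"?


Input: "fecdcbcfe"
Checking substrings for palindromes:
  [2:5] "cdc" (len 3) => palindrome
  [4:7] "cbc" (len 3) => palindrome
Longest palindromic substring: "cdc" with length 3

3


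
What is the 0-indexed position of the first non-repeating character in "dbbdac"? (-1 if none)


Input: dbbdac
Character frequencies:
  'a': 1
  'b': 2
  'c': 1
  'd': 2
Scanning left to right for freq == 1:
  Position 0 ('d'): freq=2, skip
  Position 1 ('b'): freq=2, skip
  Position 2 ('b'): freq=2, skip
  Position 3 ('d'): freq=2, skip
  Position 4 ('a'): unique! => answer = 4

4


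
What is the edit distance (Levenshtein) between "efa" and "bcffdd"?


Computing edit distance: "efa" -> "bcffdd"
DP table:
           b    c    f    f    d    d
      0    1    2    3    4    5    6
  e   1    1    2    3    4    5    6
  f   2    2    2    2    3    4    5
  a   3    3    3    3    3    4    5
Edit distance = dp[3][6] = 5

5


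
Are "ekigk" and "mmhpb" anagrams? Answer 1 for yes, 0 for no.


Strings: "ekigk", "mmhpb"
Sorted first:  egikk
Sorted second: bhmmp
Differ at position 0: 'e' vs 'b' => not anagrams

0


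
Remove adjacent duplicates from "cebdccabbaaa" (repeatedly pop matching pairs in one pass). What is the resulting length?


Input: cebdccabbaaa
Stack-based adjacent duplicate removal:
  Read 'c': push. Stack: c
  Read 'e': push. Stack: ce
  Read 'b': push. Stack: ceb
  Read 'd': push. Stack: cebd
  Read 'c': push. Stack: cebdc
  Read 'c': matches stack top 'c' => pop. Stack: cebd
  Read 'a': push. Stack: cebda
  Read 'b': push. Stack: cebdab
  Read 'b': matches stack top 'b' => pop. Stack: cebda
  Read 'a': matches stack top 'a' => pop. Stack: cebd
  Read 'a': push. Stack: cebda
  Read 'a': matches stack top 'a' => pop. Stack: cebd
Final stack: "cebd" (length 4)

4


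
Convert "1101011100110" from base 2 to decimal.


Input: "1101011100110" in base 2
Positional expansion:
  Digit '1' (value 1) x 2^12 = 4096
  Digit '1' (value 1) x 2^11 = 2048
  Digit '0' (value 0) x 2^10 = 0
  Digit '1' (value 1) x 2^9 = 512
  Digit '0' (value 0) x 2^8 = 0
  Digit '1' (value 1) x 2^7 = 128
  Digit '1' (value 1) x 2^6 = 64
  Digit '1' (value 1) x 2^5 = 32
  Digit '0' (value 0) x 2^4 = 0
  Digit '0' (value 0) x 2^3 = 0
  Digit '1' (value 1) x 2^2 = 4
  Digit '1' (value 1) x 2^1 = 2
  Digit '0' (value 0) x 2^0 = 0
Sum = 6886

6886


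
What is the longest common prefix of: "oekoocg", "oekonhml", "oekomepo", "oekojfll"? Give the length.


Words: oekoocg, oekonhml, oekomepo, oekojfll
  Position 0: all 'o' => match
  Position 1: all 'e' => match
  Position 2: all 'k' => match
  Position 3: all 'o' => match
  Position 4: ('o', 'n', 'm', 'j') => mismatch, stop
LCP = "oeko" (length 4)

4


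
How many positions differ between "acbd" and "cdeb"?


Comparing "acbd" and "cdeb" position by position:
  Position 0: 'a' vs 'c' => DIFFER
  Position 1: 'c' vs 'd' => DIFFER
  Position 2: 'b' vs 'e' => DIFFER
  Position 3: 'd' vs 'b' => DIFFER
Positions that differ: 4

4


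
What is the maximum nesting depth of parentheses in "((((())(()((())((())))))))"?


Input: "((((())(()((())((())))))))"
Tracking depth:
  Position 0 '(': depth becomes 1
  Position 1 '(': depth becomes 2
  Position 2 '(': depth becomes 3
  Position 3 '(': depth becomes 4
  Position 4 '(': depth becomes 5
  Position 5 ')': depth becomes 4
  Position 6 ')': depth becomes 3
  Position 7 '(': depth becomes 4
  Position 8 '(': depth becomes 5
  Position 9 ')': depth becomes 4
  Position 10 '(': depth becomes 5
  Position 11 '(': depth becomes 6
  Position 12 '(': depth becomes 7
  Position 13 ')': depth becomes 6
  Position 14 ')': depth becomes 5
  Position 15 '(': depth becomes 6
  Position 16 '(': depth becomes 7
  Position 17 '(': depth becomes 8
  Position 18 ')': depth becomes 7
  Position 19 ')': depth becomes 6
  Position 20 ')': depth becomes 5
  Position 21 ')': depth becomes 4
  Position 22 ')': depth becomes 3
  Position 23 ')': depth becomes 2
  Position 24 ')': depth becomes 1
  Position 25 ')': depth becomes 0
Maximum depth reached: 8

8


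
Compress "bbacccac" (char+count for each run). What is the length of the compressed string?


Input: bbacccac
Runs:
  'b' x 2 => "b2"
  'a' x 1 => "a1"
  'c' x 3 => "c3"
  'a' x 1 => "a1"
  'c' x 1 => "c1"
Compressed: "b2a1c3a1c1"
Compressed length: 10

10


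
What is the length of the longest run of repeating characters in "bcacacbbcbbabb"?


Input: "bcacacbbcbbabb"
Scanning for longest run:
  Position 1 ('c'): new char, reset run to 1
  Position 2 ('a'): new char, reset run to 1
  Position 3 ('c'): new char, reset run to 1
  Position 4 ('a'): new char, reset run to 1
  Position 5 ('c'): new char, reset run to 1
  Position 6 ('b'): new char, reset run to 1
  Position 7 ('b'): continues run of 'b', length=2
  Position 8 ('c'): new char, reset run to 1
  Position 9 ('b'): new char, reset run to 1
  Position 10 ('b'): continues run of 'b', length=2
  Position 11 ('a'): new char, reset run to 1
  Position 12 ('b'): new char, reset run to 1
  Position 13 ('b'): continues run of 'b', length=2
Longest run: 'b' with length 2

2


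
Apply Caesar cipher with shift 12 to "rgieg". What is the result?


Caesar cipher: shift "rgieg" by 12
  'r' (pos 17) + 12 = pos 3 = 'd'
  'g' (pos 6) + 12 = pos 18 = 's'
  'i' (pos 8) + 12 = pos 20 = 'u'
  'e' (pos 4) + 12 = pos 16 = 'q'
  'g' (pos 6) + 12 = pos 18 = 's'
Result: dsuqs

dsuqs


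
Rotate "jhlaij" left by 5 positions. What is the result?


Input: "jhlaij", rotate left by 5
First 5 characters: "jhlai"
Remaining characters: "j"
Concatenate remaining + first: "j" + "jhlai" = "jjhlai"

jjhlai


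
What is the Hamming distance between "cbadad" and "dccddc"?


Comparing "cbadad" and "dccddc" position by position:
  Position 0: 'c' vs 'd' => differ
  Position 1: 'b' vs 'c' => differ
  Position 2: 'a' vs 'c' => differ
  Position 3: 'd' vs 'd' => same
  Position 4: 'a' vs 'd' => differ
  Position 5: 'd' vs 'c' => differ
Total differences (Hamming distance): 5

5


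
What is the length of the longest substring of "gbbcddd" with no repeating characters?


Input: "gbbcddd"
Sliding window (track last position of each char):
  Position 0 ('g'): window [0,0] length 1 -- new best
  Position 1 ('b'): window [0,1] length 2 -- new best
  Position 2 ('b'): repeat (last at 1), move window start to 2
  Position 2 ('b'): window [2,2] length 1
  Position 3 ('c'): window [2,3] length 2
  Position 4 ('d'): window [2,4] length 3 -- new best
  Position 5 ('d'): repeat (last at 4), move window start to 5
  Position 5 ('d'): window [5,5] length 1
  Position 6 ('d'): repeat (last at 5), move window start to 6
  Position 6 ('d'): window [6,6] length 1
Longest substring with no repeats: "bcd" with length 3

3


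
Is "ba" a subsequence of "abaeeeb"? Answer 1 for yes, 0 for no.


Check if "ba" is a subsequence of "abaeeeb"
Greedy scan:
  Position 0 ('a'): no match needed
  Position 1 ('b'): matches sub[0] = 'b'
  Position 2 ('a'): matches sub[1] = 'a'
  Position 3 ('e'): no match needed
  Position 4 ('e'): no match needed
  Position 5 ('e'): no match needed
  Position 6 ('b'): no match needed
All 2 characters matched => is a subsequence

1


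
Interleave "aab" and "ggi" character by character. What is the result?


Interleaving "aab" and "ggi":
  Position 0: 'a' from first, 'g' from second => "ag"
  Position 1: 'a' from first, 'g' from second => "ag"
  Position 2: 'b' from first, 'i' from second => "bi"
Result: agagbi

agagbi


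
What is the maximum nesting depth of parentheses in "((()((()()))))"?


Input: "((()((()()))))"
Tracking depth:
  Position 0 '(': depth becomes 1
  Position 1 '(': depth becomes 2
  Position 2 '(': depth becomes 3
  Position 3 ')': depth becomes 2
  Position 4 '(': depth becomes 3
  Position 5 '(': depth becomes 4
  Position 6 '(': depth becomes 5
  Position 7 ')': depth becomes 4
  Position 8 '(': depth becomes 5
  Position 9 ')': depth becomes 4
  Position 10 ')': depth becomes 3
  Position 11 ')': depth becomes 2
  Position 12 ')': depth becomes 1
  Position 13 ')': depth becomes 0
Maximum depth reached: 5

5


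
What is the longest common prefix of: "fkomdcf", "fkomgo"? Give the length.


Words: fkomdcf, fkomgo
  Position 0: all 'f' => match
  Position 1: all 'k' => match
  Position 2: all 'o' => match
  Position 3: all 'm' => match
  Position 4: ('d', 'g') => mismatch, stop
LCP = "fkom" (length 4)

4


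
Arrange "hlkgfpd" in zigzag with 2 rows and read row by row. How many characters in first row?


Zigzag "hlkgfpd" into 2 rows:
Placing characters:
  'h' => row 0
  'l' => row 1
  'k' => row 0
  'g' => row 1
  'f' => row 0
  'p' => row 1
  'd' => row 0
Rows:
  Row 0: "hkfd"
  Row 1: "lgp"
First row length: 4

4


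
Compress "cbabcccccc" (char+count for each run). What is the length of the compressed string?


Input: cbabcccccc
Runs:
  'c' x 1 => "c1"
  'b' x 1 => "b1"
  'a' x 1 => "a1"
  'b' x 1 => "b1"
  'c' x 6 => "c6"
Compressed: "c1b1a1b1c6"
Compressed length: 10

10


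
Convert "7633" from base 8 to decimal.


Input: "7633" in base 8
Positional expansion:
  Digit '7' (value 7) x 8^3 = 3584
  Digit '6' (value 6) x 8^2 = 384
  Digit '3' (value 3) x 8^1 = 24
  Digit '3' (value 3) x 8^0 = 3
Sum = 3995

3995


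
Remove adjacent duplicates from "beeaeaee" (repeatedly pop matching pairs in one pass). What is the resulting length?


Input: beeaeaee
Stack-based adjacent duplicate removal:
  Read 'b': push. Stack: b
  Read 'e': push. Stack: be
  Read 'e': matches stack top 'e' => pop. Stack: b
  Read 'a': push. Stack: ba
  Read 'e': push. Stack: bae
  Read 'a': push. Stack: baea
  Read 'e': push. Stack: baeae
  Read 'e': matches stack top 'e' => pop. Stack: baea
Final stack: "baea" (length 4)

4


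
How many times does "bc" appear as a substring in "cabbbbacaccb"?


Searching for "bc" in "cabbbbacaccb"
Scanning each position:
  Position 0: "ca" => no
  Position 1: "ab" => no
  Position 2: "bb" => no
  Position 3: "bb" => no
  Position 4: "bb" => no
  Position 5: "ba" => no
  Position 6: "ac" => no
  Position 7: "ca" => no
  Position 8: "ac" => no
  Position 9: "cc" => no
  Position 10: "cb" => no
Total occurrences: 0

0


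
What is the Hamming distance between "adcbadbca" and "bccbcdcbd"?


Comparing "adcbadbca" and "bccbcdcbd" position by position:
  Position 0: 'a' vs 'b' => differ
  Position 1: 'd' vs 'c' => differ
  Position 2: 'c' vs 'c' => same
  Position 3: 'b' vs 'b' => same
  Position 4: 'a' vs 'c' => differ
  Position 5: 'd' vs 'd' => same
  Position 6: 'b' vs 'c' => differ
  Position 7: 'c' vs 'b' => differ
  Position 8: 'a' vs 'd' => differ
Total differences (Hamming distance): 6

6


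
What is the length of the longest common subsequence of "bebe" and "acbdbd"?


LCS of "bebe" and "acbdbd"
DP table:
           a    c    b    d    b    d
      0    0    0    0    0    0    0
  b   0    0    0    1    1    1    1
  e   0    0    0    1    1    1    1
  b   0    0    0    1    1    2    2
  e   0    0    0    1    1    2    2
LCS length = dp[4][6] = 2

2


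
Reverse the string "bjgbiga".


Input: bjgbiga
Reading characters right to left:
  Position 6: 'a'
  Position 5: 'g'
  Position 4: 'i'
  Position 3: 'b'
  Position 2: 'g'
  Position 1: 'j'
  Position 0: 'b'
Reversed: agibgjb

agibgjb


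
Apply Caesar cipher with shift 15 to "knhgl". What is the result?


Caesar cipher: shift "knhgl" by 15
  'k' (pos 10) + 15 = pos 25 = 'z'
  'n' (pos 13) + 15 = pos 2 = 'c'
  'h' (pos 7) + 15 = pos 22 = 'w'
  'g' (pos 6) + 15 = pos 21 = 'v'
  'l' (pos 11) + 15 = pos 0 = 'a'
Result: zcwva

zcwva


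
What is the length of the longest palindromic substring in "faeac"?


Input: "faeac"
Checking substrings for palindromes:
  [1:4] "aea" (len 3) => palindrome
Longest palindromic substring: "aea" with length 3

3


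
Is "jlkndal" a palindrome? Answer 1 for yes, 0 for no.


Input: jlkndal
Reversed: ladnklj
  Compare pos 0 ('j') with pos 6 ('l'): MISMATCH
  Compare pos 1 ('l') with pos 5 ('a'): MISMATCH
  Compare pos 2 ('k') with pos 4 ('d'): MISMATCH
Result: not a palindrome

0


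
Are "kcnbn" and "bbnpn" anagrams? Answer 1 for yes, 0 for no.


Strings: "kcnbn", "bbnpn"
Sorted first:  bcknn
Sorted second: bbnnp
Differ at position 1: 'c' vs 'b' => not anagrams

0


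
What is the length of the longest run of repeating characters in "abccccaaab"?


Input: "abccccaaab"
Scanning for longest run:
  Position 1 ('b'): new char, reset run to 1
  Position 2 ('c'): new char, reset run to 1
  Position 3 ('c'): continues run of 'c', length=2
  Position 4 ('c'): continues run of 'c', length=3
  Position 5 ('c'): continues run of 'c', length=4
  Position 6 ('a'): new char, reset run to 1
  Position 7 ('a'): continues run of 'a', length=2
  Position 8 ('a'): continues run of 'a', length=3
  Position 9 ('b'): new char, reset run to 1
Longest run: 'c' with length 4

4


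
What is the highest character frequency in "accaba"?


Input: accaba
Character counts:
  'a': 3
  'b': 1
  'c': 2
Maximum frequency: 3

3


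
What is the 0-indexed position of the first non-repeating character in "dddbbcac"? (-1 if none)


Input: dddbbcac
Character frequencies:
  'a': 1
  'b': 2
  'c': 2
  'd': 3
Scanning left to right for freq == 1:
  Position 0 ('d'): freq=3, skip
  Position 1 ('d'): freq=3, skip
  Position 2 ('d'): freq=3, skip
  Position 3 ('b'): freq=2, skip
  Position 4 ('b'): freq=2, skip
  Position 5 ('c'): freq=2, skip
  Position 6 ('a'): unique! => answer = 6

6


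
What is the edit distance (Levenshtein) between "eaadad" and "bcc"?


Computing edit distance: "eaadad" -> "bcc"
DP table:
           b    c    c
      0    1    2    3
  e   1    1    2    3
  a   2    2    2    3
  a   3    3    3    3
  d   4    4    4    4
  a   5    5    5    5
  d   6    6    6    6
Edit distance = dp[6][3] = 6

6


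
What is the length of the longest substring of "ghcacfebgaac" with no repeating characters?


Input: "ghcacfebgaac"
Sliding window (track last position of each char):
  Position 0 ('g'): window [0,0] length 1 -- new best
  Position 1 ('h'): window [0,1] length 2 -- new best
  Position 2 ('c'): window [0,2] length 3 -- new best
  Position 3 ('a'): window [0,3] length 4 -- new best
  Position 4 ('c'): repeat (last at 2), move window start to 3
  Position 4 ('c'): window [3,4] length 2
  Position 5 ('f'): window [3,5] length 3
  Position 6 ('e'): window [3,6] length 4
  Position 7 ('b'): window [3,7] length 5 -- new best
  Position 8 ('g'): window [3,8] length 6 -- new best
  Position 9 ('a'): repeat (last at 3), move window start to 4
  Position 9 ('a'): window [4,9] length 6
  Position 10 ('a'): repeat (last at 9), move window start to 10
  Position 10 ('a'): window [10,10] length 1
  Position 11 ('c'): window [10,11] length 2
Longest substring with no repeats: "acfebg" with length 6

6


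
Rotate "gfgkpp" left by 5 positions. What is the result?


Input: "gfgkpp", rotate left by 5
First 5 characters: "gfgkp"
Remaining characters: "p"
Concatenate remaining + first: "p" + "gfgkp" = "pgfgkp"

pgfgkp


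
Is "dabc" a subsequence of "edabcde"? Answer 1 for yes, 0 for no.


Check if "dabc" is a subsequence of "edabcde"
Greedy scan:
  Position 0 ('e'): no match needed
  Position 1 ('d'): matches sub[0] = 'd'
  Position 2 ('a'): matches sub[1] = 'a'
  Position 3 ('b'): matches sub[2] = 'b'
  Position 4 ('c'): matches sub[3] = 'c'
  Position 5 ('d'): no match needed
  Position 6 ('e'): no match needed
All 4 characters matched => is a subsequence

1


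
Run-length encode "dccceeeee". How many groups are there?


Input: dccceeeee
Scanning for consecutive runs:
  Group 1: 'd' x 1 (positions 0-0)
  Group 2: 'c' x 3 (positions 1-3)
  Group 3: 'e' x 5 (positions 4-8)
Total groups: 3

3


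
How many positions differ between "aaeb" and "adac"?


Comparing "aaeb" and "adac" position by position:
  Position 0: 'a' vs 'a' => same
  Position 1: 'a' vs 'd' => DIFFER
  Position 2: 'e' vs 'a' => DIFFER
  Position 3: 'b' vs 'c' => DIFFER
Positions that differ: 3

3


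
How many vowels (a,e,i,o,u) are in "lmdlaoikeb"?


Input: lmdlaoikeb
Checking each character:
  'l' at position 0: consonant
  'm' at position 1: consonant
  'd' at position 2: consonant
  'l' at position 3: consonant
  'a' at position 4: vowel (running total: 1)
  'o' at position 5: vowel (running total: 2)
  'i' at position 6: vowel (running total: 3)
  'k' at position 7: consonant
  'e' at position 8: vowel (running total: 4)
  'b' at position 9: consonant
Total vowels: 4

4


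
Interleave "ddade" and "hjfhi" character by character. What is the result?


Interleaving "ddade" and "hjfhi":
  Position 0: 'd' from first, 'h' from second => "dh"
  Position 1: 'd' from first, 'j' from second => "dj"
  Position 2: 'a' from first, 'f' from second => "af"
  Position 3: 'd' from first, 'h' from second => "dh"
  Position 4: 'e' from first, 'i' from second => "ei"
Result: dhdjafdhei

dhdjafdhei


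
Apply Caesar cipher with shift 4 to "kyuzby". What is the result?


Caesar cipher: shift "kyuzby" by 4
  'k' (pos 10) + 4 = pos 14 = 'o'
  'y' (pos 24) + 4 = pos 2 = 'c'
  'u' (pos 20) + 4 = pos 24 = 'y'
  'z' (pos 25) + 4 = pos 3 = 'd'
  'b' (pos 1) + 4 = pos 5 = 'f'
  'y' (pos 24) + 4 = pos 2 = 'c'
Result: ocydfc

ocydfc


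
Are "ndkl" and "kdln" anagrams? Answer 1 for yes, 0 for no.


Strings: "ndkl", "kdln"
Sorted first:  dkln
Sorted second: dkln
Sorted forms match => anagrams

1


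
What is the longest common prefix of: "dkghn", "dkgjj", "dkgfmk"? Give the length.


Words: dkghn, dkgjj, dkgfmk
  Position 0: all 'd' => match
  Position 1: all 'k' => match
  Position 2: all 'g' => match
  Position 3: ('h', 'j', 'f') => mismatch, stop
LCP = "dkg" (length 3)

3


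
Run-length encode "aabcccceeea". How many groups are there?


Input: aabcccceeea
Scanning for consecutive runs:
  Group 1: 'a' x 2 (positions 0-1)
  Group 2: 'b' x 1 (positions 2-2)
  Group 3: 'c' x 4 (positions 3-6)
  Group 4: 'e' x 3 (positions 7-9)
  Group 5: 'a' x 1 (positions 10-10)
Total groups: 5

5


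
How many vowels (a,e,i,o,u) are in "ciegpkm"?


Input: ciegpkm
Checking each character:
  'c' at position 0: consonant
  'i' at position 1: vowel (running total: 1)
  'e' at position 2: vowel (running total: 2)
  'g' at position 3: consonant
  'p' at position 4: consonant
  'k' at position 5: consonant
  'm' at position 6: consonant
Total vowels: 2

2


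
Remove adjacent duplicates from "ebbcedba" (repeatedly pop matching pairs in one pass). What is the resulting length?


Input: ebbcedba
Stack-based adjacent duplicate removal:
  Read 'e': push. Stack: e
  Read 'b': push. Stack: eb
  Read 'b': matches stack top 'b' => pop. Stack: e
  Read 'c': push. Stack: ec
  Read 'e': push. Stack: ece
  Read 'd': push. Stack: eced
  Read 'b': push. Stack: ecedb
  Read 'a': push. Stack: ecedba
Final stack: "ecedba" (length 6)

6


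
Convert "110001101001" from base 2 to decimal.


Input: "110001101001" in base 2
Positional expansion:
  Digit '1' (value 1) x 2^11 = 2048
  Digit '1' (value 1) x 2^10 = 1024
  Digit '0' (value 0) x 2^9 = 0
  Digit '0' (value 0) x 2^8 = 0
  Digit '0' (value 0) x 2^7 = 0
  Digit '1' (value 1) x 2^6 = 64
  Digit '1' (value 1) x 2^5 = 32
  Digit '0' (value 0) x 2^4 = 0
  Digit '1' (value 1) x 2^3 = 8
  Digit '0' (value 0) x 2^2 = 0
  Digit '0' (value 0) x 2^1 = 0
  Digit '1' (value 1) x 2^0 = 1
Sum = 3177

3177


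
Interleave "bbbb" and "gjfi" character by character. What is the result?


Interleaving "bbbb" and "gjfi":
  Position 0: 'b' from first, 'g' from second => "bg"
  Position 1: 'b' from first, 'j' from second => "bj"
  Position 2: 'b' from first, 'f' from second => "bf"
  Position 3: 'b' from first, 'i' from second => "bi"
Result: bgbjbfbi

bgbjbfbi


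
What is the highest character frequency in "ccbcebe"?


Input: ccbcebe
Character counts:
  'b': 2
  'c': 3
  'e': 2
Maximum frequency: 3

3


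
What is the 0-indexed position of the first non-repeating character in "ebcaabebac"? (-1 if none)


Input: ebcaabebac
Character frequencies:
  'a': 3
  'b': 3
  'c': 2
  'e': 2
Scanning left to right for freq == 1:
  Position 0 ('e'): freq=2, skip
  Position 1 ('b'): freq=3, skip
  Position 2 ('c'): freq=2, skip
  Position 3 ('a'): freq=3, skip
  Position 4 ('a'): freq=3, skip
  Position 5 ('b'): freq=3, skip
  Position 6 ('e'): freq=2, skip
  Position 7 ('b'): freq=3, skip
  Position 8 ('a'): freq=3, skip
  Position 9 ('c'): freq=2, skip
  No unique character found => answer = -1

-1


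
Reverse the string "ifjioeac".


Input: ifjioeac
Reading characters right to left:
  Position 7: 'c'
  Position 6: 'a'
  Position 5: 'e'
  Position 4: 'o'
  Position 3: 'i'
  Position 2: 'j'
  Position 1: 'f'
  Position 0: 'i'
Reversed: caeoijfi

caeoijfi


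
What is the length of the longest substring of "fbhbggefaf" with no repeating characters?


Input: "fbhbggefaf"
Sliding window (track last position of each char):
  Position 0 ('f'): window [0,0] length 1 -- new best
  Position 1 ('b'): window [0,1] length 2 -- new best
  Position 2 ('h'): window [0,2] length 3 -- new best
  Position 3 ('b'): repeat (last at 1), move window start to 2
  Position 3 ('b'): window [2,3] length 2
  Position 4 ('g'): window [2,4] length 3
  Position 5 ('g'): repeat (last at 4), move window start to 5
  Position 5 ('g'): window [5,5] length 1
  Position 6 ('e'): window [5,6] length 2
  Position 7 ('f'): window [5,7] length 3
  Position 8 ('a'): window [5,8] length 4 -- new best
  Position 9 ('f'): repeat (last at 7), move window start to 8
  Position 9 ('f'): window [8,9] length 2
Longest substring with no repeats: "gefa" with length 4

4


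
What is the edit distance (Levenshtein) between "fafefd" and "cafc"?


Computing edit distance: "fafefd" -> "cafc"
DP table:
           c    a    f    c
      0    1    2    3    4
  f   1    1    2    2    3
  a   2    2    1    2    3
  f   3    3    2    1    2
  e   4    4    3    2    2
  f   5    5    4    3    3
  d   6    6    5    4    4
Edit distance = dp[6][4] = 4

4


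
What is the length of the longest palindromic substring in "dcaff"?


Input: "dcaff"
Checking substrings for palindromes:
  [3:5] "ff" (len 2) => palindrome
Longest palindromic substring: "ff" with length 2

2


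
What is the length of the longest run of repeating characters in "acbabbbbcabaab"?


Input: "acbabbbbcabaab"
Scanning for longest run:
  Position 1 ('c'): new char, reset run to 1
  Position 2 ('b'): new char, reset run to 1
  Position 3 ('a'): new char, reset run to 1
  Position 4 ('b'): new char, reset run to 1
  Position 5 ('b'): continues run of 'b', length=2
  Position 6 ('b'): continues run of 'b', length=3
  Position 7 ('b'): continues run of 'b', length=4
  Position 8 ('c'): new char, reset run to 1
  Position 9 ('a'): new char, reset run to 1
  Position 10 ('b'): new char, reset run to 1
  Position 11 ('a'): new char, reset run to 1
  Position 12 ('a'): continues run of 'a', length=2
  Position 13 ('b'): new char, reset run to 1
Longest run: 'b' with length 4

4


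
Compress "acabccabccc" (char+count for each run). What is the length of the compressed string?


Input: acabccabccc
Runs:
  'a' x 1 => "a1"
  'c' x 1 => "c1"
  'a' x 1 => "a1"
  'b' x 1 => "b1"
  'c' x 2 => "c2"
  'a' x 1 => "a1"
  'b' x 1 => "b1"
  'c' x 3 => "c3"
Compressed: "a1c1a1b1c2a1b1c3"
Compressed length: 16

16


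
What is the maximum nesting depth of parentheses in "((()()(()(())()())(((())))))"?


Input: "((()()(()(())()())(((())))))"
Tracking depth:
  Position 0 '(': depth becomes 1
  Position 1 '(': depth becomes 2
  Position 2 '(': depth becomes 3
  Position 3 ')': depth becomes 2
  Position 4 '(': depth becomes 3
  Position 5 ')': depth becomes 2
  Position 6 '(': depth becomes 3
  Position 7 '(': depth becomes 4
  Position 8 ')': depth becomes 3
  Position 9 '(': depth becomes 4
  Position 10 '(': depth becomes 5
  Position 11 ')': depth becomes 4
  Position 12 ')': depth becomes 3
  Position 13 '(': depth becomes 4
  Position 14 ')': depth becomes 3
  Position 15 '(': depth becomes 4
  Position 16 ')': depth becomes 3
  Position 17 ')': depth becomes 2
  Position 18 '(': depth becomes 3
  Position 19 '(': depth becomes 4
  Position 20 '(': depth becomes 5
  Position 21 '(': depth becomes 6
  Position 22 ')': depth becomes 5
  Position 23 ')': depth becomes 4
  Position 24 ')': depth becomes 3
  Position 25 ')': depth becomes 2
  Position 26 ')': depth becomes 1
  Position 27 ')': depth becomes 0
Maximum depth reached: 6

6


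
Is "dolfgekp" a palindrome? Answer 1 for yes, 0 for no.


Input: dolfgekp
Reversed: pkegflod
  Compare pos 0 ('d') with pos 7 ('p'): MISMATCH
  Compare pos 1 ('o') with pos 6 ('k'): MISMATCH
  Compare pos 2 ('l') with pos 5 ('e'): MISMATCH
  Compare pos 3 ('f') with pos 4 ('g'): MISMATCH
Result: not a palindrome

0


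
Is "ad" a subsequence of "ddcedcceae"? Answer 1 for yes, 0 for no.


Check if "ad" is a subsequence of "ddcedcceae"
Greedy scan:
  Position 0 ('d'): no match needed
  Position 1 ('d'): no match needed
  Position 2 ('c'): no match needed
  Position 3 ('e'): no match needed
  Position 4 ('d'): no match needed
  Position 5 ('c'): no match needed
  Position 6 ('c'): no match needed
  Position 7 ('e'): no match needed
  Position 8 ('a'): matches sub[0] = 'a'
  Position 9 ('e'): no match needed
Only matched 1/2 characters => not a subsequence

0
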